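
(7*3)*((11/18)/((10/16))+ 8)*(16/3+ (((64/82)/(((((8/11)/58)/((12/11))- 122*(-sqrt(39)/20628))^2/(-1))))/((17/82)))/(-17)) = 740181736363102660582592/17556175512513550125- 7294735775357792907264*sqrt(39)/1950686168057061125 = 18807.13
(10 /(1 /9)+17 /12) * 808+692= 223670 /3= 74556.67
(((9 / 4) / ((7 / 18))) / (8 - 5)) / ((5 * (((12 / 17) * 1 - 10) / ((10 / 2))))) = -459 / 2212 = -0.21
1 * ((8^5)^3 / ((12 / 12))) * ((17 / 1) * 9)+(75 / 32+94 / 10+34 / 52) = 11197074573549921467 / 2080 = 5383208929591308.40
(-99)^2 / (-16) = -9801 / 16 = -612.56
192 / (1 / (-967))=-185664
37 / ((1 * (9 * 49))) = 0.08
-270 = -270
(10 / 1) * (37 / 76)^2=6845 / 2888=2.37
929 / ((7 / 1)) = 929 / 7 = 132.71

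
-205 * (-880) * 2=360800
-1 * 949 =-949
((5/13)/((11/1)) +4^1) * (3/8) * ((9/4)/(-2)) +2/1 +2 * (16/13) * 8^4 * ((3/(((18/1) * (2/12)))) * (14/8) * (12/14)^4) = 29897933587/3139136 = 9524.26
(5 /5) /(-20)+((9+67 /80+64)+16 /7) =76.07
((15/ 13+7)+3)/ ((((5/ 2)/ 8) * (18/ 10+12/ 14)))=16240/ 1209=13.43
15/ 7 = 2.14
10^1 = 10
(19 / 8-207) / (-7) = 1637 / 56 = 29.23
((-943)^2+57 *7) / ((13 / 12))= 10675776 / 13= 821213.54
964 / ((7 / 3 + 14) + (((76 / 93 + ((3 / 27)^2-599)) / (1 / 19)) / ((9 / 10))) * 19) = -21785436 / 5421872543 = -0.00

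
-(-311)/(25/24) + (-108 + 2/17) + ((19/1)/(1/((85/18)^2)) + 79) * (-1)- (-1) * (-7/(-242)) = -5198145473/16661700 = -311.98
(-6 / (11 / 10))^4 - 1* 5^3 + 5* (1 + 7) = 11715515 / 14641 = 800.19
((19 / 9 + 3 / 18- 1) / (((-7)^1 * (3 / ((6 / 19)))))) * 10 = -230 / 1197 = -0.19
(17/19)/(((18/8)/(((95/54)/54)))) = 85/6561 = 0.01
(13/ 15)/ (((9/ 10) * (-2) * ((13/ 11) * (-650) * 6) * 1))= 11/ 105300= 0.00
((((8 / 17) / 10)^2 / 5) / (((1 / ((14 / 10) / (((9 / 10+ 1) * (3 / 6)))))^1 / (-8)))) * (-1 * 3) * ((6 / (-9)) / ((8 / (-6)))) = 5376 / 686375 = 0.01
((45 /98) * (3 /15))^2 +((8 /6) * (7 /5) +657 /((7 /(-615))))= -8315181773 /144060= -57720.27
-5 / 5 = -1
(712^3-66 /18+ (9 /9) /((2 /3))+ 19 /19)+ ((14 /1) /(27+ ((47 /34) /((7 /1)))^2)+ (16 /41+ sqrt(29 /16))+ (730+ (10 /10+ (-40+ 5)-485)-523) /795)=sqrt(29) /4+ 36038397249083952277 /99844808430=360944128.70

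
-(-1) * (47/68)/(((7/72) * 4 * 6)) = 0.30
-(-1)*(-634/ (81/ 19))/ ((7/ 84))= -48184/ 27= -1784.59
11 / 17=0.65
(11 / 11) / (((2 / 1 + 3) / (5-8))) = -0.60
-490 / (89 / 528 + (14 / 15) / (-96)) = -1940400 / 629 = -3084.90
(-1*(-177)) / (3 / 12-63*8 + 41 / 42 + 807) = 14868 / 25555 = 0.58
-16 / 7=-2.29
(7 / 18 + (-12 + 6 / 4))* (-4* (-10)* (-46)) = 167440 / 9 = 18604.44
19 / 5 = 3.80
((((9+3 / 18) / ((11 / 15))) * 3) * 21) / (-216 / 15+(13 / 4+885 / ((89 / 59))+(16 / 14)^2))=68685750 / 50312117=1.37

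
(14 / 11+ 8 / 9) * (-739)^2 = 116869894 / 99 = 1180503.98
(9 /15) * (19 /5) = 57 /25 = 2.28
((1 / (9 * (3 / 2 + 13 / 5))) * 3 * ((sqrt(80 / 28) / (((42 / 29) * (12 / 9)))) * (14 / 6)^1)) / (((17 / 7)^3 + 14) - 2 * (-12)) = 7105 * sqrt(35) / 13244886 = 0.00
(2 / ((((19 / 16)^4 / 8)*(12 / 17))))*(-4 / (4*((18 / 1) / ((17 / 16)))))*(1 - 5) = 9469952 / 3518667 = 2.69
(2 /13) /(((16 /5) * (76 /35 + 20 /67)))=11725 /602368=0.02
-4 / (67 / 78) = -312 / 67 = -4.66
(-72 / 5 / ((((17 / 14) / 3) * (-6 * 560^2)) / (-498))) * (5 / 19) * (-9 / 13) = 20169 / 11757200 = 0.00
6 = 6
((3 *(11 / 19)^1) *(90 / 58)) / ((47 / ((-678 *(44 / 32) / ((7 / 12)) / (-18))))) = 1845855 / 362558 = 5.09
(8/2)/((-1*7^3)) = -0.01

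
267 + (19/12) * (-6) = 515/2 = 257.50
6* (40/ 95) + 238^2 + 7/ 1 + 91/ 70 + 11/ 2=5382731/ 95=56660.33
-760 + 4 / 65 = -49396 / 65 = -759.94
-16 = -16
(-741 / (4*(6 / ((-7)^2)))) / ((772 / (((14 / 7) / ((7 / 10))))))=-8645 / 1544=-5.60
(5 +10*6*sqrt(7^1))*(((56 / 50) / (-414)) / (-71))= 14 / 73485 +56*sqrt(7) / 24495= 0.01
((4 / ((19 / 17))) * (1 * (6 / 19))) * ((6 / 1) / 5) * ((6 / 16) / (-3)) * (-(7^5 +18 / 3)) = 5144778 / 1805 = 2850.29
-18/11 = -1.64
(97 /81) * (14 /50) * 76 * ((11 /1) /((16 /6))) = 105.12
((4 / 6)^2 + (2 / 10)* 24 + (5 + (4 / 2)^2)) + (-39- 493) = -23299 / 45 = -517.76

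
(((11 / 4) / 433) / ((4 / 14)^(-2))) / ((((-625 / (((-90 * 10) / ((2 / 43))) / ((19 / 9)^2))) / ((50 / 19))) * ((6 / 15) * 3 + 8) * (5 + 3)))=1724085 / 13388521076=0.00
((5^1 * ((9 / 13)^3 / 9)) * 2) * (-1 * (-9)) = 7290 / 2197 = 3.32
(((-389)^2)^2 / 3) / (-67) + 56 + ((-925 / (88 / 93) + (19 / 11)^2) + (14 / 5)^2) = -554137119981347 / 4864200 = -113921532.83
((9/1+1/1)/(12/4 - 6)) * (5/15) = -1.11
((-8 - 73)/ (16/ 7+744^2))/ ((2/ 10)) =-2835/ 3874768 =-0.00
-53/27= -1.96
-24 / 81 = -0.30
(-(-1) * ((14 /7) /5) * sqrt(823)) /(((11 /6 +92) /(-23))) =-2.81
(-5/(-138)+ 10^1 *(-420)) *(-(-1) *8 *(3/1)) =-2318380/23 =-100799.13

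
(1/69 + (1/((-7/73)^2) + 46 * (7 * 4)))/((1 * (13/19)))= 89727082/43953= 2041.43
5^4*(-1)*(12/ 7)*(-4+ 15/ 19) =457500/ 133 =3439.85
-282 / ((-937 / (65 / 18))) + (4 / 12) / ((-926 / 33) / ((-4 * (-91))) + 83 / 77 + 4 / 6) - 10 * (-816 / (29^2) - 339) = 80521726478677 / 23675970765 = 3400.99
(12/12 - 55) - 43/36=-1987/36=-55.19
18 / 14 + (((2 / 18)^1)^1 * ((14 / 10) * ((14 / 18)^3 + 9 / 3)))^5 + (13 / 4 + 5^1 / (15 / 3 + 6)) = 18858040985243033906593 / 3744560961389534070708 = 5.04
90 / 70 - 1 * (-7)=58 / 7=8.29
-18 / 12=-3 / 2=-1.50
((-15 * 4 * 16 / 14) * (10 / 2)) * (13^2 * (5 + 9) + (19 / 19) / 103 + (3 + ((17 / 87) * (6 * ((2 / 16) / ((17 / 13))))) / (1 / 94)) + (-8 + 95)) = -17682162000 / 20909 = -845672.29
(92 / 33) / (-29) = -0.10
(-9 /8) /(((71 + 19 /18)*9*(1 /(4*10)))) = -90 /1297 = -0.07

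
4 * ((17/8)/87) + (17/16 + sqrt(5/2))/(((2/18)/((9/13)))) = 121567/18096 + 81 * sqrt(10)/26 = 16.57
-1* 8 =-8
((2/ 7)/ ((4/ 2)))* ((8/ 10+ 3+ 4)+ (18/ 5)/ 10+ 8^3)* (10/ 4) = 6502/ 35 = 185.77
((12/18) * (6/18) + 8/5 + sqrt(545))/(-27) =-sqrt(545)/27 -82/1215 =-0.93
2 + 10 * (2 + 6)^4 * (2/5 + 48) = 1982466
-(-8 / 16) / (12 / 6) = 1 / 4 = 0.25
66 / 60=11 / 10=1.10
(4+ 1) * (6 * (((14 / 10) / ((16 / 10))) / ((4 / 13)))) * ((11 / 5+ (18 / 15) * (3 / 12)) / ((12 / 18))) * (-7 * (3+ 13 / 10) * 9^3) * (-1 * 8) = 898561755 / 16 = 56160109.69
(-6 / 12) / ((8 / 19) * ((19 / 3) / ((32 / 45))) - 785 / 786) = -786 / 4325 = -0.18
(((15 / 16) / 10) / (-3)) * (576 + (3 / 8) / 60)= -92161 / 5120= -18.00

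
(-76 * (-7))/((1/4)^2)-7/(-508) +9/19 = 82162529/9652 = 8512.49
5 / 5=1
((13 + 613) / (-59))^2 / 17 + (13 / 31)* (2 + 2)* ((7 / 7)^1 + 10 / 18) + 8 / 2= 218455792 / 16510383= 13.23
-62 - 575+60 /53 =-33701 /53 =-635.87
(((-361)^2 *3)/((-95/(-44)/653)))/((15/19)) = 3744382972/25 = 149775318.88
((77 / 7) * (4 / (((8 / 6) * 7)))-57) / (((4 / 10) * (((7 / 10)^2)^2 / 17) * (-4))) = 38887500 / 16807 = 2313.77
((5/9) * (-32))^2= 25600/81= 316.05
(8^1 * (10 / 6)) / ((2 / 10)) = 200 / 3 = 66.67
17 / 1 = 17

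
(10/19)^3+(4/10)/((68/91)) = 794169/1166030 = 0.68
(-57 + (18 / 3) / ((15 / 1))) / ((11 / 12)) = -3396 / 55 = -61.75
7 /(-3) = -2.33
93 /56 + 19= 1157 /56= 20.66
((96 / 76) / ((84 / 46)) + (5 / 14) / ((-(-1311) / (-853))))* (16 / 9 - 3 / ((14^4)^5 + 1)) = 11286512983849218591315367355 / 13820824440681095230585472322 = 0.82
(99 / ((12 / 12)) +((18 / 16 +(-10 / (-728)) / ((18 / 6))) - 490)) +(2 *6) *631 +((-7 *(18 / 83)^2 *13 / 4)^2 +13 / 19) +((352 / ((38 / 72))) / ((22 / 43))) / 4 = 14789383173396385 / 1969330488216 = 7509.85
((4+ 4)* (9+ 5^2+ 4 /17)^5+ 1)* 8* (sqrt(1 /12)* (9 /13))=601532124.56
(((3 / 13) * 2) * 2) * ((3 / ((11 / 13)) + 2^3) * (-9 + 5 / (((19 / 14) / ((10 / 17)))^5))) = -47811608436414588 / 502746029191549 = -95.10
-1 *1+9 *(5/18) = 3/2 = 1.50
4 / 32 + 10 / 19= 99 / 152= 0.65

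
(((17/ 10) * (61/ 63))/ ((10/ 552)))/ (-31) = -47702/ 16275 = -2.93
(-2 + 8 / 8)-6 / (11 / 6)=-47 / 11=-4.27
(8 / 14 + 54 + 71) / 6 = 293 / 14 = 20.93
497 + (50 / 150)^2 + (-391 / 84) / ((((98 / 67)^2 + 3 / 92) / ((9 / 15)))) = 140103384457 / 282566025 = 495.83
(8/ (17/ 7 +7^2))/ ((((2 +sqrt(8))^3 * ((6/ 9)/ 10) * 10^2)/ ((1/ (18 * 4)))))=0.00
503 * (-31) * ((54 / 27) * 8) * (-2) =498976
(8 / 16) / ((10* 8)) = 1 / 160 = 0.01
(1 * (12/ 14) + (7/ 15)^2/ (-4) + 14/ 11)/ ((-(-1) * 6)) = 0.35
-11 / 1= -11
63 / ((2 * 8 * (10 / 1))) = 63 / 160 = 0.39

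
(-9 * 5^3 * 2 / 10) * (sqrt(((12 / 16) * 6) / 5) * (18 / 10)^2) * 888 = -614132.03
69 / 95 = 0.73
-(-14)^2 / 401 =-0.49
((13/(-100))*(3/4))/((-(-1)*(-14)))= 39/5600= 0.01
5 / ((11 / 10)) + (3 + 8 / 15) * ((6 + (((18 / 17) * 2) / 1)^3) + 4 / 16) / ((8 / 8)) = 195147767 / 3242580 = 60.18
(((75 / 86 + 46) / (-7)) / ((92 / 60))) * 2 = -60465 / 6923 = -8.73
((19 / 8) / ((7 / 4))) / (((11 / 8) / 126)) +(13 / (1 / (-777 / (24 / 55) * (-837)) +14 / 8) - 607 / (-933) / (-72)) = 8127423497284997 / 61672697357832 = 131.78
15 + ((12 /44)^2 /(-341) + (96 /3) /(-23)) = 13.61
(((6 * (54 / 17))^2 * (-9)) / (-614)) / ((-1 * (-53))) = 0.10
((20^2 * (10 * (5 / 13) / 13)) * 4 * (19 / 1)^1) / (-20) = -76000 / 169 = -449.70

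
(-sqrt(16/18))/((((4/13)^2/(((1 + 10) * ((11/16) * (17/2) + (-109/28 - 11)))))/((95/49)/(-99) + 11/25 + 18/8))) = 443762618897 * sqrt(2)/237081600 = 2647.08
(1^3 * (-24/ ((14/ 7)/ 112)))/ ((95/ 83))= -111552/ 95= -1174.23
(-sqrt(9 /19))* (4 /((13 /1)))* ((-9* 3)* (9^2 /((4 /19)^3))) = 2368521* sqrt(19) /208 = 49635.31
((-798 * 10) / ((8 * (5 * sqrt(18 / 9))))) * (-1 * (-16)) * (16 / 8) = -3192 * sqrt(2) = -4514.17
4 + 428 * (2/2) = 432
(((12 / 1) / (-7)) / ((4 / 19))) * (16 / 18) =-152 / 21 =-7.24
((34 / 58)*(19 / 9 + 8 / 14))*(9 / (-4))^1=-2873 / 812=-3.54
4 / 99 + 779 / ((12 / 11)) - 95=245173 / 396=619.12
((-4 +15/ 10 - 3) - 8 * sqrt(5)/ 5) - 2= -11.08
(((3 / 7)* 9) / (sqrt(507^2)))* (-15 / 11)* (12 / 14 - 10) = 0.09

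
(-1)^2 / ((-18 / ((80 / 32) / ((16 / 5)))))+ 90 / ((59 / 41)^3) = 3567730165 / 118298304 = 30.16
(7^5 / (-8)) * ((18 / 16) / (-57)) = 50421 / 1216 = 41.46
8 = 8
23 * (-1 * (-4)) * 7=644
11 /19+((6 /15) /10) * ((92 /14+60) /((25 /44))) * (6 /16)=194216 /83125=2.34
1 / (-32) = -1 / 32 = -0.03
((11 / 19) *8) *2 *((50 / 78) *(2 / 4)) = 2200 / 741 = 2.97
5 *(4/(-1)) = -20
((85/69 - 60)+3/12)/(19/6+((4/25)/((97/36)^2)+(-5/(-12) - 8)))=3799118975/285308491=13.32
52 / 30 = 26 / 15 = 1.73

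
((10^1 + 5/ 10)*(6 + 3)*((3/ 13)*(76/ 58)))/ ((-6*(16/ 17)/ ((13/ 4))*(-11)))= 61047/ 40832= 1.50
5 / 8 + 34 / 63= 587 / 504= 1.16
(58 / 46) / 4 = 29 / 92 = 0.32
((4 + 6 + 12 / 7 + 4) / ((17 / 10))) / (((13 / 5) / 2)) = 7.11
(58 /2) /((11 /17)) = 493 /11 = 44.82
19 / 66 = 0.29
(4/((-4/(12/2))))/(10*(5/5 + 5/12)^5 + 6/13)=-9704448/93037201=-0.10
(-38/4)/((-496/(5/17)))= 95/16864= 0.01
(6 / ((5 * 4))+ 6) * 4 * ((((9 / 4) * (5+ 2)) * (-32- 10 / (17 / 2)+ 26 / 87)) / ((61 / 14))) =-450325386 / 150365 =-2994.88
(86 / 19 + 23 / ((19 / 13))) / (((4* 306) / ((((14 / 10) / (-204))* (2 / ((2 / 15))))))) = -2695 / 1581408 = -0.00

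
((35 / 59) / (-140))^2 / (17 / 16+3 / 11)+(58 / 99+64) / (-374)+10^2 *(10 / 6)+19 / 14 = 35587788492617 / 212019947370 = 167.85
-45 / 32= -1.41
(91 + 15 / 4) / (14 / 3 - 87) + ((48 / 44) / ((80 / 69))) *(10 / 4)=26115 / 21736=1.20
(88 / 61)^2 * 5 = 38720 / 3721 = 10.41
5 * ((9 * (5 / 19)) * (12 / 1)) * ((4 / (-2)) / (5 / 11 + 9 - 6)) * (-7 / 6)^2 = -40425 / 361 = -111.98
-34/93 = -0.37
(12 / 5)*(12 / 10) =72 / 25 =2.88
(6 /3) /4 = 1 /2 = 0.50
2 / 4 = 1 / 2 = 0.50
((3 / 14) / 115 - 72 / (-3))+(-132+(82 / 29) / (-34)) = -85787371 / 793730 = -108.08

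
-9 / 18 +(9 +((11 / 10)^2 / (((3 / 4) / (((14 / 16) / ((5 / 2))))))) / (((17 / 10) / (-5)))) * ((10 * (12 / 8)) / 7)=1812 / 119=15.23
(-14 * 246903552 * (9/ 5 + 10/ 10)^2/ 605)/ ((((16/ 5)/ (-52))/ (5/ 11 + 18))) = 446982832977408/ 33275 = 13432992726.59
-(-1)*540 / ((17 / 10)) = 5400 / 17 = 317.65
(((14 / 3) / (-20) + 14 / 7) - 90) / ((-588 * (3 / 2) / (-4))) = -2647 / 6615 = -0.40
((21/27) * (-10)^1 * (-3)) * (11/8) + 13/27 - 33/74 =128347/3996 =32.12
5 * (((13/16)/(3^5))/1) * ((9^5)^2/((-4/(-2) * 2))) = 932678955/64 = 14573108.67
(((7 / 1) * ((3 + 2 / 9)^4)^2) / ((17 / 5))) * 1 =23925.61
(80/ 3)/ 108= 20/ 81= 0.25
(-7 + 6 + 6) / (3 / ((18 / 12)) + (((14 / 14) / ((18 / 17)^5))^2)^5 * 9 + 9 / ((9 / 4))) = 64473722508994897426019642708781535108281120479128831169396736 / 84028495157223240587373725726822440096380181941991967615271533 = 0.77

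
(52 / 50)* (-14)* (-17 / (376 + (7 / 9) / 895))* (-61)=-608100948 / 15143435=-40.16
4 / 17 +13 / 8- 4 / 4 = 117 / 136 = 0.86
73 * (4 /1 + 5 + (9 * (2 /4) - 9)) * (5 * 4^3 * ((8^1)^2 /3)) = 2242560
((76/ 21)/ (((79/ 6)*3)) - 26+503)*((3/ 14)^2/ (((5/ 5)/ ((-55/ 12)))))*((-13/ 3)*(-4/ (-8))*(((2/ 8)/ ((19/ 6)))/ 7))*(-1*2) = -565918925/ 115324832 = -4.91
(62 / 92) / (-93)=-1 / 138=-0.01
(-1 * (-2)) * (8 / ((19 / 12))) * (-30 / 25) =-1152 / 95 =-12.13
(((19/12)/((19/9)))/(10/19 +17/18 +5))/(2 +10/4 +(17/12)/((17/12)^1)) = 513/24343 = 0.02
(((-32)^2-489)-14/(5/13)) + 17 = 2578/5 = 515.60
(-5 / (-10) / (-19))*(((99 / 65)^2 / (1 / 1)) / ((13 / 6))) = -0.03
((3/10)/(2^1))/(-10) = -3/200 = -0.02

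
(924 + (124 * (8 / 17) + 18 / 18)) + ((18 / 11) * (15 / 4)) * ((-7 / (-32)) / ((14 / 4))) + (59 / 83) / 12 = 1465871335 / 1490016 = 983.80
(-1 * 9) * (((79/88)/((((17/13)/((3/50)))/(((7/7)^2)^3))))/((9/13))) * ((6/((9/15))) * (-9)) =360477/7480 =48.19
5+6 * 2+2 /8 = 69 /4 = 17.25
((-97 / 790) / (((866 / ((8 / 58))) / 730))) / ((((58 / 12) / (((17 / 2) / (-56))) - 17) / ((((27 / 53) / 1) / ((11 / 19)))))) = 370520406 / 1440639332759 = 0.00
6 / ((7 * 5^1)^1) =0.17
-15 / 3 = -5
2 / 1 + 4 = 6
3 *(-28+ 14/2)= -63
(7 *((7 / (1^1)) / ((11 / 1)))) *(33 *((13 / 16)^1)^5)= 54580071 / 1048576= 52.05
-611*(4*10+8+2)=-30550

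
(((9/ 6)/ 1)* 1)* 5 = 15/ 2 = 7.50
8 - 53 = -45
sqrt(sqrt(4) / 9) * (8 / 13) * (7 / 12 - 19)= -34 * sqrt(2) / 9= -5.34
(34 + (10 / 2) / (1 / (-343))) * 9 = -15129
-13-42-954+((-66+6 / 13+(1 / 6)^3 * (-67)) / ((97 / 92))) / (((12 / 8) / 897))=-100456258 / 2619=-38356.72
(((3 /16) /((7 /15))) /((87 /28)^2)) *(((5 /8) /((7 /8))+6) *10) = 2350 /841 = 2.79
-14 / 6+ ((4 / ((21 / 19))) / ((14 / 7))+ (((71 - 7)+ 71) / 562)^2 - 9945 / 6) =-1657.97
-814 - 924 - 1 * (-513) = -1225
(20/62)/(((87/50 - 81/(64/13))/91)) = -208000/104253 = -2.00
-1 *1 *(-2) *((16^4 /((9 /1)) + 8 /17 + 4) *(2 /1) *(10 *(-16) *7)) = -4994286080 /153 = -32642392.68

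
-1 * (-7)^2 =-49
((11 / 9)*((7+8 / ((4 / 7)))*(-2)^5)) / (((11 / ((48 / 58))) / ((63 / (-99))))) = 12544 / 319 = 39.32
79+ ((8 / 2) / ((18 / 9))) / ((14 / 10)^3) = 27347 / 343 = 79.73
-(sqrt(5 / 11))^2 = -5 / 11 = -0.45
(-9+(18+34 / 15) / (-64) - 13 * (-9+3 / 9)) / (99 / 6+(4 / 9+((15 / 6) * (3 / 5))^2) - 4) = 18603 / 2735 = 6.80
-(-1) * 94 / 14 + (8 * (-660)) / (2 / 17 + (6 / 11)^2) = -5427613 / 427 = -12711.04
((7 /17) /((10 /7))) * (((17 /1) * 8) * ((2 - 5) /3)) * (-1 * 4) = 784 /5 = 156.80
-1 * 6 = -6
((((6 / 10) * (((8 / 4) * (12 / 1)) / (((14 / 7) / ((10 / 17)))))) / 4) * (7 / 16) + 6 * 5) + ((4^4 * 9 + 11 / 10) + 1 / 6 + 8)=4781209 / 2040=2343.73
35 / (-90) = -7 / 18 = -0.39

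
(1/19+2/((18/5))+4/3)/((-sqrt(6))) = -166 * sqrt(6)/513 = -0.79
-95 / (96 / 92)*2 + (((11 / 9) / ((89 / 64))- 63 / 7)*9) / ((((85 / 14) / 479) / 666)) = -69729557857 / 18156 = -3840579.30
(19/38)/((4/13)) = 13/8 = 1.62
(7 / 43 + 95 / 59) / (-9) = -4498 / 22833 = -0.20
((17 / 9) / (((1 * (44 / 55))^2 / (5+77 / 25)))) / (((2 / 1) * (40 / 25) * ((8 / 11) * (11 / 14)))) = 13.04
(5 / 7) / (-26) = -5 / 182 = -0.03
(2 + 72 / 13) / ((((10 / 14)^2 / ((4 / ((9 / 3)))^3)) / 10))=614656 / 1755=350.23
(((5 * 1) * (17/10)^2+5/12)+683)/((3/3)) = 10468/15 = 697.87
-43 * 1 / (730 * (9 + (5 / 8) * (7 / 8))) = -1376 / 223015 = -0.01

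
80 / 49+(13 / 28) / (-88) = 28069 / 17248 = 1.63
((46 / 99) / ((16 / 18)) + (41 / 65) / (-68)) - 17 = -200394 / 12155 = -16.49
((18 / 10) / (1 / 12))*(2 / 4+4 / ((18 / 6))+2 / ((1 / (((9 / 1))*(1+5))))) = 11862 / 5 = 2372.40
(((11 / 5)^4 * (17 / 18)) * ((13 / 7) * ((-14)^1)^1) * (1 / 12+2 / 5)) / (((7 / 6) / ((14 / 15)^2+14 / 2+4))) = -250631065399 / 88593750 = -2828.99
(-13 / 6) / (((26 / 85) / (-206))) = 8755 / 6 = 1459.17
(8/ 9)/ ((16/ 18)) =1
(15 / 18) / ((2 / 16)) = 20 / 3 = 6.67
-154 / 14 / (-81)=11 / 81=0.14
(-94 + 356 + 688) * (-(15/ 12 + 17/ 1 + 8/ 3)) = -119225/ 6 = -19870.83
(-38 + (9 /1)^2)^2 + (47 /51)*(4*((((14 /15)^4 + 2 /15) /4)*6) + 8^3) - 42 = 1965474979 /860625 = 2283.78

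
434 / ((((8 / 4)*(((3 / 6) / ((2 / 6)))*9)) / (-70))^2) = 2126600 / 729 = 2917.15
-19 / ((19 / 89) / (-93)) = 8277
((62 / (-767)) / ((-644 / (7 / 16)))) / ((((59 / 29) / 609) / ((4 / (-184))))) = -547491 / 1532085568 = -0.00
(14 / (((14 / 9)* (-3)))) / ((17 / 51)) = -9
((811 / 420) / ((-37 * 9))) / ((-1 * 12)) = 811 / 1678320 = 0.00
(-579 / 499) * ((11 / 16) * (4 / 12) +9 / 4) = -22967 / 7984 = -2.88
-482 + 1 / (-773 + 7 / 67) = -24959955 / 51784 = -482.00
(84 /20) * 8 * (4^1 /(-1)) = -134.40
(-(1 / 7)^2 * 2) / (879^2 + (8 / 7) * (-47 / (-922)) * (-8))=-922 / 17453177021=-0.00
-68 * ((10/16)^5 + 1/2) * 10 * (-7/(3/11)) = 42562135/4096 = 10391.15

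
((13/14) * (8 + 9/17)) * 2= 1885/119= 15.84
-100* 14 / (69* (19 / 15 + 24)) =-7000 / 8717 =-0.80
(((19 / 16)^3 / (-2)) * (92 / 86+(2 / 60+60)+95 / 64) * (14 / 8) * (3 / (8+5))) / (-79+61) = 124046914943 / 105507717120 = 1.18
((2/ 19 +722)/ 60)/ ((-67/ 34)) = -23324/ 3819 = -6.11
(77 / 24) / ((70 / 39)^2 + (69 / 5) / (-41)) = 8002995 / 7196408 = 1.11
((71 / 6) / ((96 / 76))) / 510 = 1349 / 73440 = 0.02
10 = 10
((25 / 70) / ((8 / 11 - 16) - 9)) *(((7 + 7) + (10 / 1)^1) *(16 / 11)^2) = -5120 / 6853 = -0.75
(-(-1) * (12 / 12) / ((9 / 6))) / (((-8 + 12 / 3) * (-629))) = 1 / 3774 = 0.00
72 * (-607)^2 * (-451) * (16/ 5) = -191428414848/ 5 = -38285682969.60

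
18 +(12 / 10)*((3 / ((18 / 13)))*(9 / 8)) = 837 / 40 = 20.92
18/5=3.60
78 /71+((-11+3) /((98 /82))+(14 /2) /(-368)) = -7187841 /1280272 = -5.61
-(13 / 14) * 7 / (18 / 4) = -13 / 9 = -1.44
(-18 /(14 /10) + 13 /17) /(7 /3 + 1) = -4317 /1190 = -3.63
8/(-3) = -8/3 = -2.67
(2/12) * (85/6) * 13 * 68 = 18785/9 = 2087.22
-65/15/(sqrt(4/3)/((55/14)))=-715 * sqrt(3)/84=-14.74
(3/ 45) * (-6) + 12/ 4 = 13/ 5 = 2.60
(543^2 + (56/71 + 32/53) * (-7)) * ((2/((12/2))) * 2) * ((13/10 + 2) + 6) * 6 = 10968020.19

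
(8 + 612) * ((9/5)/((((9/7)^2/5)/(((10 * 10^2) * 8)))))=243040000/9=27004444.44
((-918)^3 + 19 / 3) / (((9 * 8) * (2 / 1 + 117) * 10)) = -2320861877 / 257040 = -9029.19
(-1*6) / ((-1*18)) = 1 / 3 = 0.33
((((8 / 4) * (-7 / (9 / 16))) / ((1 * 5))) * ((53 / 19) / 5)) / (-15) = 0.19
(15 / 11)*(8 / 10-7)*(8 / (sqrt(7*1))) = -744*sqrt(7) / 77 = -25.56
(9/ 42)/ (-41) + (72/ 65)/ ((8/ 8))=41133/ 37310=1.10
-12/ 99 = -4/ 33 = -0.12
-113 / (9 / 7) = -791 / 9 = -87.89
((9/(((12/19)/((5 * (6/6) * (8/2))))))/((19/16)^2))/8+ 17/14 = 7043/266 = 26.48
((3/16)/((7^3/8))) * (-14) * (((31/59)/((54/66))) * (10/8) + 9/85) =-164041/2948820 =-0.06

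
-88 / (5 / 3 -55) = 33 / 20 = 1.65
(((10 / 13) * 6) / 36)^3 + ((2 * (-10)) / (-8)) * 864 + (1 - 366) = 1795.00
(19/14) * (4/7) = 38/49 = 0.78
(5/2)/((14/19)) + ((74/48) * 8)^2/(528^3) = 31463571823/9273470976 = 3.39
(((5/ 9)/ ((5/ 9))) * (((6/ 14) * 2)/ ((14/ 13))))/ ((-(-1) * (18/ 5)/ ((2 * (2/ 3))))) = 130/ 441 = 0.29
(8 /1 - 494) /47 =-486 /47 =-10.34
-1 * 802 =-802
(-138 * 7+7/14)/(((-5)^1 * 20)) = 1931/200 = 9.66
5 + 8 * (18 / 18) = 13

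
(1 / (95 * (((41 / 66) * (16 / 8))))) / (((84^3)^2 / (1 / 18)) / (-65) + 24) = -143 / 1641966999368104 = -0.00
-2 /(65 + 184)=-2 /249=-0.01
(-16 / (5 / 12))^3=-56623.10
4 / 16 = 1 / 4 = 0.25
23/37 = 0.62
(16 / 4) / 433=4 / 433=0.01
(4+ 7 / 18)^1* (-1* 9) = -79 / 2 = -39.50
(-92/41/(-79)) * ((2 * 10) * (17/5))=6256/3239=1.93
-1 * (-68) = 68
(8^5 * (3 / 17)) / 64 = 1536 / 17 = 90.35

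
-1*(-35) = 35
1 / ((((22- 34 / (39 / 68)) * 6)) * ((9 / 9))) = -13 / 2908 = -0.00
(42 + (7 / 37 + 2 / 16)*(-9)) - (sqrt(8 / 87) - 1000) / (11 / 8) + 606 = 4468681 / 3256 - 16*sqrt(174) / 957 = 1372.22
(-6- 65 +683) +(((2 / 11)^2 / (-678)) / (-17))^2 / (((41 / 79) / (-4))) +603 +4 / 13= 314978880873890279 / 259176242253357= 1215.31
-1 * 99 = -99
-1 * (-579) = 579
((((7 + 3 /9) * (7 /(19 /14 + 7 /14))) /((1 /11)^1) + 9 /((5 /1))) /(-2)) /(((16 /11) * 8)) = -656051 /49920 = -13.14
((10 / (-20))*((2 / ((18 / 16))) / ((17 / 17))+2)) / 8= -17 / 72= -0.24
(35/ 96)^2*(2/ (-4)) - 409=-7539913/ 18432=-409.07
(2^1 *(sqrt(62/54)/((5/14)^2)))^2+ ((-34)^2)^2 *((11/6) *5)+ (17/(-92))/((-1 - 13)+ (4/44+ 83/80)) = 53854702818254764/4396291875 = 12250028.97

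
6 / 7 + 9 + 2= 83 / 7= 11.86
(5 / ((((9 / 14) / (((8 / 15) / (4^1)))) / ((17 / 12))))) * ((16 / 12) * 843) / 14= 9554 / 81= 117.95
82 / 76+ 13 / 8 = 411 / 152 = 2.70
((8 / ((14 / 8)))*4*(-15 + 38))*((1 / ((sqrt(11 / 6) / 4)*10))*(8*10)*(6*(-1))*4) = -238550.47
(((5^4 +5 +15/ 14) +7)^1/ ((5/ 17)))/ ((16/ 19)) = 2885359/ 1120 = 2576.21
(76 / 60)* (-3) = -19 / 5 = -3.80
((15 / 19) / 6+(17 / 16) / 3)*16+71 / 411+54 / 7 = 285322 / 18221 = 15.66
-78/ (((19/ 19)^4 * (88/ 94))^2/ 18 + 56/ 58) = -1729647/ 22490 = -76.91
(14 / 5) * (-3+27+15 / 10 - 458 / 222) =65.62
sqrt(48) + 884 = 4 * sqrt(3) + 884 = 890.93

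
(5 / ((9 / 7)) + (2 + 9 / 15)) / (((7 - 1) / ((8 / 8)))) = 146 / 135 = 1.08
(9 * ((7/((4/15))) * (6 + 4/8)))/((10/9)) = 22113/16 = 1382.06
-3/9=-1/3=-0.33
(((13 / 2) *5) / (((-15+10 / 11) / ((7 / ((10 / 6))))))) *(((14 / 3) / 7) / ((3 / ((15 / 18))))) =-1001 / 558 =-1.79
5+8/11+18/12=159/22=7.23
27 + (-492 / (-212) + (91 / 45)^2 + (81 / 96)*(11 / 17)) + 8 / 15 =2013658277 / 58384800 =34.49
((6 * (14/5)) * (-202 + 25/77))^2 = 34725577104/3025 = 11479529.62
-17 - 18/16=-145/8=-18.12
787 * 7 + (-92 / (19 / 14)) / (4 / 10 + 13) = 7006517 / 1273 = 5503.94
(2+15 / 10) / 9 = 7 / 18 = 0.39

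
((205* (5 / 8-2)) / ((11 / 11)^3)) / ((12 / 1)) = -2255 / 96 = -23.49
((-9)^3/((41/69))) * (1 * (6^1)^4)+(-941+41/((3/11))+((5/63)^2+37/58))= -1590792.36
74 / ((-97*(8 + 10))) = -37 / 873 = -0.04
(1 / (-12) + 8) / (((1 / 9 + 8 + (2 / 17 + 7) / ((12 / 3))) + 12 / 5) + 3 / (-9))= 24225 / 36589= 0.66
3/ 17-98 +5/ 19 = -31512/ 323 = -97.56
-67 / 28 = -2.39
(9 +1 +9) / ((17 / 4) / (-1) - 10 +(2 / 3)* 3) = -76 / 49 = -1.55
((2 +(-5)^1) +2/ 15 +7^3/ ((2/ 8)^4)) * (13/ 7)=17122001/ 105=163066.68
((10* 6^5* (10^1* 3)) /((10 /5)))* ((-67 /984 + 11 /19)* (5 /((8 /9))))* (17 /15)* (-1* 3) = -8877415725 /779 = -11395912.36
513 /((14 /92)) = 23598 /7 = 3371.14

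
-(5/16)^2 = -25/256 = -0.10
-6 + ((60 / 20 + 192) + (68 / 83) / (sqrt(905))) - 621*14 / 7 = -1053 + 68*sqrt(905) / 75115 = -1052.97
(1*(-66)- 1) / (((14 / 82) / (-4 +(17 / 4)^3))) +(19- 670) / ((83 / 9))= -1064425489 / 37184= -28625.90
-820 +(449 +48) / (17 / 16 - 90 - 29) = -1555292 / 1887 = -824.21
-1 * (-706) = 706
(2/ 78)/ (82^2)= 1/ 262236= 0.00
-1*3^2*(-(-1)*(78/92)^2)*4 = -13689/529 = -25.88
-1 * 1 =-1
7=7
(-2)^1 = -2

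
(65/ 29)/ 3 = 65/ 87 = 0.75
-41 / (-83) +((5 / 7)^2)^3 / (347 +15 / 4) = 6772710927 / 13700108401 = 0.49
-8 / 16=-1 / 2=-0.50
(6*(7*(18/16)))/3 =63/4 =15.75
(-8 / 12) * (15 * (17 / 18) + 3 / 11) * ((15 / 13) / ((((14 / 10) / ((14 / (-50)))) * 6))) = 953 / 2574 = 0.37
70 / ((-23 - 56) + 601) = 35 / 261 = 0.13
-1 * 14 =-14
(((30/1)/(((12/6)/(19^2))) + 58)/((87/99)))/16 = 180609/464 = 389.24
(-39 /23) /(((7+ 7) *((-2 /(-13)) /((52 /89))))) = -6591 /14329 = -0.46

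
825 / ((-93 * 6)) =-275 / 186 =-1.48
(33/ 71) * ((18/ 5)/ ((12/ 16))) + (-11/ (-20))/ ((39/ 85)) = 189937/ 55380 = 3.43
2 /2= 1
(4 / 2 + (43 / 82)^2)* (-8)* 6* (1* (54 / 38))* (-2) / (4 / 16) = 39649824 / 31939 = 1241.42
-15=-15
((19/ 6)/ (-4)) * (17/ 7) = -323/ 168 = -1.92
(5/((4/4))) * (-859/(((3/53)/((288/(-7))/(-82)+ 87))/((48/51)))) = -30488521360/4879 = -6248928.34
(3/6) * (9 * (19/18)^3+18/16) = 1897/324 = 5.85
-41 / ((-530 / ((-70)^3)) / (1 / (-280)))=10045 / 106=94.76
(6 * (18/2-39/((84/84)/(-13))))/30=516/5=103.20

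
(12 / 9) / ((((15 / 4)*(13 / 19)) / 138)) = 71.71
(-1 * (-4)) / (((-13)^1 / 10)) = -40 / 13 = -3.08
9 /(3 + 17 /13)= 117 /56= 2.09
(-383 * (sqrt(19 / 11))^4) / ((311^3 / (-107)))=14794141 / 3639707951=0.00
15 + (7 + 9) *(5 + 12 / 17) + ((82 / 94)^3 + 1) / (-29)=5437700021 / 51184739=106.24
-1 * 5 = -5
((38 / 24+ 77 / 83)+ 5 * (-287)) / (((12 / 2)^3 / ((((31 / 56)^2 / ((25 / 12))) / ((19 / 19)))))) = -1371115399 / 1405555200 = -0.98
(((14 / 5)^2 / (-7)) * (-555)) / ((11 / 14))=43512 / 55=791.13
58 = 58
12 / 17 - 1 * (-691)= 11759 / 17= 691.71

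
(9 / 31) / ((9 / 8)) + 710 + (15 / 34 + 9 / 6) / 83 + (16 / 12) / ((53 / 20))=4943378219 / 6954819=710.78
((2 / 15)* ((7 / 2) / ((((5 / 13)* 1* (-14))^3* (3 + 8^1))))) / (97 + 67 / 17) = -2873 / 1067220000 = -0.00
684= 684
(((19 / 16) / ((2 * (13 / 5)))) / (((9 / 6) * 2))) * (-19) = -1805 / 1248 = -1.45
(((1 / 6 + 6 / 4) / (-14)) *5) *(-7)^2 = -175 / 6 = -29.17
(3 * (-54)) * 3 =-486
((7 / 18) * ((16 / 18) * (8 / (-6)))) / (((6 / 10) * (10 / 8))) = -448 / 729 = -0.61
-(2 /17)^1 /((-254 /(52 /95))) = 52 /205105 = 0.00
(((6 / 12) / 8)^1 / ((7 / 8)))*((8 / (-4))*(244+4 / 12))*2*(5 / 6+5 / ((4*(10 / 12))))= -1466 / 9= -162.89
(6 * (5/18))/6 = 5/18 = 0.28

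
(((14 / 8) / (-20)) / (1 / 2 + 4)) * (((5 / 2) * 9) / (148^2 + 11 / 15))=-105 / 5257136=-0.00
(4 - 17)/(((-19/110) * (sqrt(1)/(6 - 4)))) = 2860/19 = 150.53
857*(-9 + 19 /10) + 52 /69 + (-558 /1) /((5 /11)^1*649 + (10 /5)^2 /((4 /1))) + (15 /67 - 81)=-21096088039 /3421020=-6166.61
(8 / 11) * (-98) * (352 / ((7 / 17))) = -60928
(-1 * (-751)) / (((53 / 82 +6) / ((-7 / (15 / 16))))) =-6897184 / 8175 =-843.69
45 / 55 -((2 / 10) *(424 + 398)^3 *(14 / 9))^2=-8210973355956290079 / 275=-29858084930750145.74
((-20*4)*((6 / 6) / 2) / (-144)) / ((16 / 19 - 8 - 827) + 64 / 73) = -6935 / 20803698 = -0.00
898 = 898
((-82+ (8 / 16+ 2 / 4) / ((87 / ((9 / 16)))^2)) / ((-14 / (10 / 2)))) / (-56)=-88271315 / 168792064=-0.52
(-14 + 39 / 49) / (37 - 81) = 647 / 2156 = 0.30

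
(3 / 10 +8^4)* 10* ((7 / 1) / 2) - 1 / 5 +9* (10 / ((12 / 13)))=717339 / 5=143467.80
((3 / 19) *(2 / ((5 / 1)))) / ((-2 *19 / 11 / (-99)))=3267 / 1805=1.81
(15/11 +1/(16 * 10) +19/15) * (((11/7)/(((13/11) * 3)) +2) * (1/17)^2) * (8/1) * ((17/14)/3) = 9285307/128648520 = 0.07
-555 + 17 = -538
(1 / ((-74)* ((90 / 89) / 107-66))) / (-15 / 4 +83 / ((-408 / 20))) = -161891 / 6181113070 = -0.00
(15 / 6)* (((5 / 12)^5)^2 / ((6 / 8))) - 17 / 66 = -262611688577 / 1021636509696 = -0.26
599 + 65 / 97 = 58168 / 97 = 599.67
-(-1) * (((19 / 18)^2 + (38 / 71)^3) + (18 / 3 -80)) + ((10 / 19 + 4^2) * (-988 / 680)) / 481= -72.78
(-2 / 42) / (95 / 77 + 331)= -11 / 76746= -0.00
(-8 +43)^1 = 35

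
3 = 3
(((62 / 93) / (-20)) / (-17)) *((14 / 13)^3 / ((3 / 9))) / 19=1372 / 3548155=0.00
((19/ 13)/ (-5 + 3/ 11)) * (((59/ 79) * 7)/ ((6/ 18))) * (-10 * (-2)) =-1294755/ 13351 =-96.98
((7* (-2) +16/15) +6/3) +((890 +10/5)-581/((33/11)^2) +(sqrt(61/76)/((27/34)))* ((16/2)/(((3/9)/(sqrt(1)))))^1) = 136* sqrt(1159)/171 +36743/45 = 843.59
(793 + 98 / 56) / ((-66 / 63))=-758.62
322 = 322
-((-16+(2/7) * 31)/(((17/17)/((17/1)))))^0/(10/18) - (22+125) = -744/5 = -148.80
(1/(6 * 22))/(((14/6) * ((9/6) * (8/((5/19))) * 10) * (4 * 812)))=1/456175104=0.00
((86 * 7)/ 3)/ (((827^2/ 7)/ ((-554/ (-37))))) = 2334556/ 75916119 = 0.03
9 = 9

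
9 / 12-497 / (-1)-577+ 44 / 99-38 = -4205 / 36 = -116.81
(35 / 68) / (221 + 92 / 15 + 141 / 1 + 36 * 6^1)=525 / 595816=0.00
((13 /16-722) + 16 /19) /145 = -4.97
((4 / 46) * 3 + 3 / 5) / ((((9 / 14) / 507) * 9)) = 26026 / 345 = 75.44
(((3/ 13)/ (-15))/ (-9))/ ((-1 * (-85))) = 0.00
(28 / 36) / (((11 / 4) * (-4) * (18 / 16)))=-56 / 891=-0.06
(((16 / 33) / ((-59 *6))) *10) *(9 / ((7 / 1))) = -80 / 4543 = -0.02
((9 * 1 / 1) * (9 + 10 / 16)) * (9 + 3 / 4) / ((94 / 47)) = 27027 / 64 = 422.30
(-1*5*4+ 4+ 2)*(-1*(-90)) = -1260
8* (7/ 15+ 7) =59.73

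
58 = 58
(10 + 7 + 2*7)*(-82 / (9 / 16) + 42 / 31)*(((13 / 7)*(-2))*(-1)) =-1047644 / 63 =-16629.27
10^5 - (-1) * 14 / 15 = 1500014 / 15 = 100000.93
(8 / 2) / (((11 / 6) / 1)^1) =24 / 11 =2.18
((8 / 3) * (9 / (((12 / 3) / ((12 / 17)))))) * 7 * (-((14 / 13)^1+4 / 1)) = -33264 / 221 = -150.52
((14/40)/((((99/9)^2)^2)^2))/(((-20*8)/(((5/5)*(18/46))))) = -63/15776813641600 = -0.00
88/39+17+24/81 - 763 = -260950/351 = -743.45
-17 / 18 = -0.94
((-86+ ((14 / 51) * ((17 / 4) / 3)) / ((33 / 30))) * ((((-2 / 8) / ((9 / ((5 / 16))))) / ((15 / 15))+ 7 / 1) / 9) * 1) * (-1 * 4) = 34144933 / 128304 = 266.13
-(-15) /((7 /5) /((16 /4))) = 300 /7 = 42.86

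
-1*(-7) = 7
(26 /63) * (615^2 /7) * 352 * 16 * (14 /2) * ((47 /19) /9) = 289228825600 /1197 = 241628091.56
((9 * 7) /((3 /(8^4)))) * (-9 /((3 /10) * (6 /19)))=-8171520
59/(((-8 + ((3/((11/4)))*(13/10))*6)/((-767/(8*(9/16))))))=-19753.29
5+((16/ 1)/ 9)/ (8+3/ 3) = 421/ 81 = 5.20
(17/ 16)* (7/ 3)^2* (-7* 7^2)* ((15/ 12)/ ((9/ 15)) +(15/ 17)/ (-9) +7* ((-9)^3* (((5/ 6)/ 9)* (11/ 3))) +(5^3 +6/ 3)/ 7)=1957028689/ 576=3397619.25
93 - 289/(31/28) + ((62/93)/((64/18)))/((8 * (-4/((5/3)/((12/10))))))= -16002823/95232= -168.04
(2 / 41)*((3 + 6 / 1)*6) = 108 / 41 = 2.63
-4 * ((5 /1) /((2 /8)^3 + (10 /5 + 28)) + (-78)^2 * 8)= -373996928 /1921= -194688.67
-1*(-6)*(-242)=-1452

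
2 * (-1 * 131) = -262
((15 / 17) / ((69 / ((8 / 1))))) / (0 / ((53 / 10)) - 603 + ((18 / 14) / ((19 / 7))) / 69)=-190 / 1119909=-0.00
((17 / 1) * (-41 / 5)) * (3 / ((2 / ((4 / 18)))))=-697 / 15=-46.47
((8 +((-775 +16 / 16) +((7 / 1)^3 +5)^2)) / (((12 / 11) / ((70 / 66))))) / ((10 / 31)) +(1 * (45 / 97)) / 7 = 8865482587 / 24444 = 362685.43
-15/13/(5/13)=-3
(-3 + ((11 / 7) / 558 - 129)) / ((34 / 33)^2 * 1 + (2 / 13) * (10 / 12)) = -811008913 / 7309862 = -110.95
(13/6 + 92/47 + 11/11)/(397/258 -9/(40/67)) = -1242700/3282809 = -0.38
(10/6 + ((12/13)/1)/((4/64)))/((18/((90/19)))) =3205/741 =4.33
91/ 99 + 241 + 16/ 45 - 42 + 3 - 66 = 67951/ 495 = 137.27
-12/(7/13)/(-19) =156/133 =1.17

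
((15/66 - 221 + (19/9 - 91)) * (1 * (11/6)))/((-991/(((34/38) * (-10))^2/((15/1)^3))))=932603/68631705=0.01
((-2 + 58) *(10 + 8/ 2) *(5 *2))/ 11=7840/ 11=712.73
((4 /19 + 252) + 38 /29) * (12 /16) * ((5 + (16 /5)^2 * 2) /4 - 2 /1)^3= 184067571309 /11600000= 15867.89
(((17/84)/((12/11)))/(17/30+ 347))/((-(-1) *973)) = 935/1704439128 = 0.00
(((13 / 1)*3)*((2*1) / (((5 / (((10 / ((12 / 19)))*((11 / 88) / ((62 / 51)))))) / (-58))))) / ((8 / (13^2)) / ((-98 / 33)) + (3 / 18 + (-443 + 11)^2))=-9075470859 / 1149803336572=-0.01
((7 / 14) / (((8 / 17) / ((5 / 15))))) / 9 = 17 / 432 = 0.04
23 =23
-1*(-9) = 9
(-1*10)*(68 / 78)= -340 / 39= -8.72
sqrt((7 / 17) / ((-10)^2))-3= -3 +sqrt(119) / 170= -2.94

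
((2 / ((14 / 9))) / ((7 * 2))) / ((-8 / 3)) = -27 / 784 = -0.03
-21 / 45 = -7 / 15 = -0.47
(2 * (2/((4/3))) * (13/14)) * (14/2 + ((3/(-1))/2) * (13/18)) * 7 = 923/8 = 115.38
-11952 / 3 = -3984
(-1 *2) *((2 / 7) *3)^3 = -432 / 343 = -1.26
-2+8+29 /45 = 299 /45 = 6.64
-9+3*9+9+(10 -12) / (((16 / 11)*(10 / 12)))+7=647 / 20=32.35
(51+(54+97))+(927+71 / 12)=13619 / 12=1134.92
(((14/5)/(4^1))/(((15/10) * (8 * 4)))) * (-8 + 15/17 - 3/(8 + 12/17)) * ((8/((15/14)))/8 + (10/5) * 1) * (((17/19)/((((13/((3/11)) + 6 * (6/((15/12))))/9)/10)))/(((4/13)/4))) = -56381325/12901456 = -4.37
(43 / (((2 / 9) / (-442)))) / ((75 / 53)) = -1510977 / 25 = -60439.08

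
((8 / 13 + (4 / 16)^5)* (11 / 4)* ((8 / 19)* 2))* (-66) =-2978415 / 31616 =-94.21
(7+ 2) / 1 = 9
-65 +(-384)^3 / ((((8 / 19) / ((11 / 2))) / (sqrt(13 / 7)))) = -739639296 * sqrt(91) / 7 -65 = -1007958521.23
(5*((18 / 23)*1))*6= 540 / 23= 23.48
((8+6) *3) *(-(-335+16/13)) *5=911190/13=70091.54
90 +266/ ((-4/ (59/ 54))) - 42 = -2663/ 108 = -24.66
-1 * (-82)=82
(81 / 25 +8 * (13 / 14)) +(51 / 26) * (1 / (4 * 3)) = 197143 / 18200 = 10.83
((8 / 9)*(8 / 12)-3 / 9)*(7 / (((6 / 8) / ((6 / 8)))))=49 / 27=1.81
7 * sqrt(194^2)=1358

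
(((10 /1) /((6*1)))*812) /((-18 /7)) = -14210 /27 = -526.30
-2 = -2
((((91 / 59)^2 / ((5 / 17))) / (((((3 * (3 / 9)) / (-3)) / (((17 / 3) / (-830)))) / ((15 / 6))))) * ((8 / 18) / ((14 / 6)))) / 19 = 341887 / 82343055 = 0.00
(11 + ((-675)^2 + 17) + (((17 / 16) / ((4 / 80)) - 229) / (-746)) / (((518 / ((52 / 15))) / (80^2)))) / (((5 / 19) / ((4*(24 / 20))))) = 20073312291096 / 2415175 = 8311328.29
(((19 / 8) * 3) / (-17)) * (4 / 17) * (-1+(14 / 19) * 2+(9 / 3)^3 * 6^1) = -16.02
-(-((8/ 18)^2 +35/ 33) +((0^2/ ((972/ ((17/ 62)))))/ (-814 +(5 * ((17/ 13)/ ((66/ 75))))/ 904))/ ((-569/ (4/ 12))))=1121/ 891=1.26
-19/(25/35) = -133/5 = -26.60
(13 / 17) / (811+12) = 13 / 13991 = 0.00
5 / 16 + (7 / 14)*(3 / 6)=9 / 16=0.56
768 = 768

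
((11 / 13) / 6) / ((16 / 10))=55 / 624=0.09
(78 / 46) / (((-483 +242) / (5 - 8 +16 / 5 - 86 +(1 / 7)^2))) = 819624 / 1358035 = 0.60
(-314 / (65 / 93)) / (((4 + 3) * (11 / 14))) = -58404 / 715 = -81.68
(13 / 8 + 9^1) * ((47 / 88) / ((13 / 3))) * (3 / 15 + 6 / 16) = 0.75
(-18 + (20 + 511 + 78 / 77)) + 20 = 41119 / 77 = 534.01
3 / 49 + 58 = 2845 / 49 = 58.06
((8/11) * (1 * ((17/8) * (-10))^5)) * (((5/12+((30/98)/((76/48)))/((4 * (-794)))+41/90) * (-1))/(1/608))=51491335070245625/30813552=1671061326.21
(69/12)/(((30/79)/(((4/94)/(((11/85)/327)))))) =3366901/2068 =1628.10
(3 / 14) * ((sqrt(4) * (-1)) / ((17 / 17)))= -3 / 7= -0.43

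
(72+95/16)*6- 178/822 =1536839/3288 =467.41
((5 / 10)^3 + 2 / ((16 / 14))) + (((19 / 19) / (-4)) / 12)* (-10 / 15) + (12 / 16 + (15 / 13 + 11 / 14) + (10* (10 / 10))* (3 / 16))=42283 / 6552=6.45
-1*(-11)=11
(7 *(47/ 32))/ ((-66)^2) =329/ 139392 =0.00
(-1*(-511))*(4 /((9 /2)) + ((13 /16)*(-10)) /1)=-266231 /72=-3697.65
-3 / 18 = -1 / 6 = -0.17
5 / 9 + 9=86 / 9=9.56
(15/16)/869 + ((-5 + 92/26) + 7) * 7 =38.77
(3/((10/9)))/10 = 0.27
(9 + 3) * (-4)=-48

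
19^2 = 361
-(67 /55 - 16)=813 /55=14.78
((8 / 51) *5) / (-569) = -40 / 29019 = -0.00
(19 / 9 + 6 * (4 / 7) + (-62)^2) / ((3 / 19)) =4607899 / 189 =24380.42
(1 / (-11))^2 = 0.01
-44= -44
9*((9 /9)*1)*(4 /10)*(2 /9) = 4 /5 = 0.80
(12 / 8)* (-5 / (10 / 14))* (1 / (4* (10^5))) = -21 / 800000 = -0.00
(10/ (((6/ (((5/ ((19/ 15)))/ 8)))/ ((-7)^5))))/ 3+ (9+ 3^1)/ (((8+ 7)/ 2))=-10500727/ 2280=-4605.58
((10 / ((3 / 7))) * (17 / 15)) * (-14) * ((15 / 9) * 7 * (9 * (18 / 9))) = -233240 / 3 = -77746.67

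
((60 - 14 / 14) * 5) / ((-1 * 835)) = -59 / 167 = -0.35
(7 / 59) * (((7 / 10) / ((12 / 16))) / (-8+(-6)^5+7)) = -0.00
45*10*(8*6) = 21600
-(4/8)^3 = -1/8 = -0.12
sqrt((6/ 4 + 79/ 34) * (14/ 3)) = sqrt(46410)/ 51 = 4.22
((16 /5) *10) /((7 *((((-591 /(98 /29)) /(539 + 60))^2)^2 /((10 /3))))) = 542829611649025756160 /258858940828179123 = 2097.01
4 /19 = 0.21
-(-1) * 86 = 86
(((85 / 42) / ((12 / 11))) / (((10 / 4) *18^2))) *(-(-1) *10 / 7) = 935 / 285768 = 0.00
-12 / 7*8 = -96 / 7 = -13.71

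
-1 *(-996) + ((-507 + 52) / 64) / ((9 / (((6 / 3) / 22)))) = 6310201 / 6336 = 995.93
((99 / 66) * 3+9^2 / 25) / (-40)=-0.19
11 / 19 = 0.58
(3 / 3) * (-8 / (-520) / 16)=1 / 1040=0.00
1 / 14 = 0.07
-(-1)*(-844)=-844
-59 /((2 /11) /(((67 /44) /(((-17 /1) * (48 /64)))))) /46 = 3953 /4692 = 0.84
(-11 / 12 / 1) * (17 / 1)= -187 / 12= -15.58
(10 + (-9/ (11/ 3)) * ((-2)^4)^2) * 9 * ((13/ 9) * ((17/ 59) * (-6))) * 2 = 18038904/ 649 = 27794.92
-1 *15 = -15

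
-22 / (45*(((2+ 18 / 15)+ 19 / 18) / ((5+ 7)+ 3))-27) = 660 / 427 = 1.55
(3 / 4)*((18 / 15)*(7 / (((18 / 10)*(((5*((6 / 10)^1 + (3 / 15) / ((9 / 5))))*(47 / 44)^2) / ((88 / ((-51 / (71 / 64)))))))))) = -1984521 / 1201696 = -1.65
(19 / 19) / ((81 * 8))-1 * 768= -497663 / 648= -768.00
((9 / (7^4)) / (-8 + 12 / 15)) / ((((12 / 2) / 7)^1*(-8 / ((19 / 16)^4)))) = 651605 / 4315938816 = 0.00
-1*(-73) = 73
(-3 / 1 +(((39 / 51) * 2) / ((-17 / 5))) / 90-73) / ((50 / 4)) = -395378 / 65025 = -6.08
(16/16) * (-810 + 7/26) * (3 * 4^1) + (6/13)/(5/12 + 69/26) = -60505386/6227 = -9716.62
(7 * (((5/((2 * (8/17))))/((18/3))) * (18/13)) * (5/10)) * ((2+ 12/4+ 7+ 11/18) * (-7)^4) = 324291065/2496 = 129924.30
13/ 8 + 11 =101/ 8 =12.62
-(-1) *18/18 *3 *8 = 24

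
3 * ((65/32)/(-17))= -195/544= -0.36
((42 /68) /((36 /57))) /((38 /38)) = 133 /136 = 0.98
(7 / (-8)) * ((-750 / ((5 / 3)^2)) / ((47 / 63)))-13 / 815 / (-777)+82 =398.68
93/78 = 31/26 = 1.19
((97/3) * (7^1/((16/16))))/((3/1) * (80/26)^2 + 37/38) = 4360538/565959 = 7.70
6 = 6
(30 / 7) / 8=0.54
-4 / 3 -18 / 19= -2.28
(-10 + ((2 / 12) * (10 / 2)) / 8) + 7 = -139 / 48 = -2.90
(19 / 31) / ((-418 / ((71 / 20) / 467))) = -71 / 6369880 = -0.00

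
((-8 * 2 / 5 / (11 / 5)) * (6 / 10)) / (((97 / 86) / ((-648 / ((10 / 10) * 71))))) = 2674944 / 378785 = 7.06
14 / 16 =7 / 8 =0.88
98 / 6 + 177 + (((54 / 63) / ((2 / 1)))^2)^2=1392823 / 7203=193.37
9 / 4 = 2.25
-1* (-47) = 47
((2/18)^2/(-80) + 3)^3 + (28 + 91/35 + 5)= 62.60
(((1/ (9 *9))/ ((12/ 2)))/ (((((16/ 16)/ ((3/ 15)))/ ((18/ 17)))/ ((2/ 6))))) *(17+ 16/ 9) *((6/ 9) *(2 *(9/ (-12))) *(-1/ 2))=169/ 123930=0.00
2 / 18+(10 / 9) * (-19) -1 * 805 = -826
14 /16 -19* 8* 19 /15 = -22999 /120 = -191.66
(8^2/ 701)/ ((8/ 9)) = 72/ 701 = 0.10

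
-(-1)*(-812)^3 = -535387328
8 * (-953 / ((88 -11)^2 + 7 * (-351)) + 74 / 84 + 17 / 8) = 28451 / 1302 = 21.85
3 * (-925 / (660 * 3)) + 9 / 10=-0.50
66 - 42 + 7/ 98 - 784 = -10639/ 14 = -759.93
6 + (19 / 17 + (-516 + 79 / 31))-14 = -274216 / 527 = -520.33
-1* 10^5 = -100000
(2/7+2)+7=65/7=9.29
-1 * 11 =-11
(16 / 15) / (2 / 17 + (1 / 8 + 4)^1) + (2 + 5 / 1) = 62761 / 8655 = 7.25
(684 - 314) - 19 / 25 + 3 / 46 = 424701 / 1150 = 369.31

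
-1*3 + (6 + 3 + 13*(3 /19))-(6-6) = 8.05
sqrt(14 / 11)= sqrt(154) / 11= 1.13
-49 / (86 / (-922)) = 22589 / 43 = 525.33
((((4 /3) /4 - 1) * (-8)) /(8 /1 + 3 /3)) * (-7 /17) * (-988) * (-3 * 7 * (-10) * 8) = 405015.42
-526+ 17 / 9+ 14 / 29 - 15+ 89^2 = 1926799 / 261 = 7382.37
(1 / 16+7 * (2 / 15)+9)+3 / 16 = 611 / 60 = 10.18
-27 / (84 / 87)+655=17557 / 28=627.04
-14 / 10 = -1.40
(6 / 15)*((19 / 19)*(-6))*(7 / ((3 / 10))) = -56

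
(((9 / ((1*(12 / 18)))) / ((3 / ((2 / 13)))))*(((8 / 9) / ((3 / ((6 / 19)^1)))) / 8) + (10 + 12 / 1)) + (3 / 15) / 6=163327 / 7410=22.04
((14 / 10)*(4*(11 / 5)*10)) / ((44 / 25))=70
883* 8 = 7064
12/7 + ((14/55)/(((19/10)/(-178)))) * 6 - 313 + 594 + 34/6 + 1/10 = 6381589/43890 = 145.40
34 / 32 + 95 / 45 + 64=67.17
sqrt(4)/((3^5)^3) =0.00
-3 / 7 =-0.43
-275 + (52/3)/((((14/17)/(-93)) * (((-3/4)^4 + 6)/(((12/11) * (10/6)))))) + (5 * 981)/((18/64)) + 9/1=2068163326/124509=16610.55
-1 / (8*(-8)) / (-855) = -1 / 54720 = -0.00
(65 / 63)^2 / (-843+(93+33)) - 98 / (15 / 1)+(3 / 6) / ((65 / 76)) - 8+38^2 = 1430.05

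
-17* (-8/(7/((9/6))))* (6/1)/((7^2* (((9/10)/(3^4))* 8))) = 13770/343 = 40.15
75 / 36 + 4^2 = 217 / 12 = 18.08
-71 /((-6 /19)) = 1349 /6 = 224.83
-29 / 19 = -1.53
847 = 847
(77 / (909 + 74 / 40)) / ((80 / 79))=6083 / 72868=0.08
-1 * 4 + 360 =356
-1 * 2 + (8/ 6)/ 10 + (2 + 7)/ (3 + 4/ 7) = 0.65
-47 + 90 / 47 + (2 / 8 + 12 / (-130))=-549013 / 12220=-44.93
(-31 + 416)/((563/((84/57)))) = 10780/10697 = 1.01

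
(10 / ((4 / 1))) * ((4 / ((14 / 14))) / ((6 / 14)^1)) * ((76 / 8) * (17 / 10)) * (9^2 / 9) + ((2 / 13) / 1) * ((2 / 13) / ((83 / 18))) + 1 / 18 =428160796 / 126243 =3391.56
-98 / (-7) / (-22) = -7 / 11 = -0.64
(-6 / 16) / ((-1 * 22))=3 / 176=0.02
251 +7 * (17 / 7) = 268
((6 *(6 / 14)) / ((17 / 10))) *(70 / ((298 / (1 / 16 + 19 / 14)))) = 35775 / 70924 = 0.50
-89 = -89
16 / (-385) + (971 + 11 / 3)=1125692 / 1155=974.63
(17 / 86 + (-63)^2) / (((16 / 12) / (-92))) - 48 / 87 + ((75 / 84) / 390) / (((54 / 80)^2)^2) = -273875.18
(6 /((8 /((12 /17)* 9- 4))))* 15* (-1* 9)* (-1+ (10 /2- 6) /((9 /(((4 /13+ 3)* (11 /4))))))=211725 /442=479.02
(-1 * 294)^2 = 86436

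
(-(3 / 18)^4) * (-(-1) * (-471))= 157 / 432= 0.36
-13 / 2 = -6.50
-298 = -298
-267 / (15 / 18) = -1602 / 5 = -320.40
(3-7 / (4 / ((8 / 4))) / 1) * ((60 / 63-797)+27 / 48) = 267283 / 672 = 397.74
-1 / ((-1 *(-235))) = -1 / 235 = -0.00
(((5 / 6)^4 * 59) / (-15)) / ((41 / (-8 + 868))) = -1585625 / 39852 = -39.79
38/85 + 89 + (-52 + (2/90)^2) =1289132/34425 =37.45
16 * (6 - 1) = 80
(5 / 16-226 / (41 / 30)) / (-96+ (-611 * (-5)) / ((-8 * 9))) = 974475 / 817294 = 1.19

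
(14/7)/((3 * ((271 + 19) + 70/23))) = 23/10110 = 0.00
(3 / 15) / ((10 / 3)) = 0.06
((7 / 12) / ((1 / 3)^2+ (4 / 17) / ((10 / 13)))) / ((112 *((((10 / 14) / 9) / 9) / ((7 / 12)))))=67473 / 81664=0.83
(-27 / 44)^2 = 729 / 1936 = 0.38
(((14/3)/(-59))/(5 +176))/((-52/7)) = 49/832962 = 0.00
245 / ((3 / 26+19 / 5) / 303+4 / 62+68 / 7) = 2094169350 / 83696033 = 25.02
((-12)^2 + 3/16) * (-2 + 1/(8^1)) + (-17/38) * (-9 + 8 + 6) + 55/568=-47051665/172672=-272.49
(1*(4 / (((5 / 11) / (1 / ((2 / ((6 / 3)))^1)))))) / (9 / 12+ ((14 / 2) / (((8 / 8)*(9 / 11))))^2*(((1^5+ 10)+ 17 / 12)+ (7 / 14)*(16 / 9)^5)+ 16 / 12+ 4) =420901272 / 74846938325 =0.01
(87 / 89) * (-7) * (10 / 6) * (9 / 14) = -1305 / 178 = -7.33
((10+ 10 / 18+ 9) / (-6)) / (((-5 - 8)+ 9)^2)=-11 / 54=-0.20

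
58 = 58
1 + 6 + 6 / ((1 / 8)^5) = 196615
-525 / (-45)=35 / 3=11.67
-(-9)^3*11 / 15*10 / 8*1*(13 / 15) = 11583 / 20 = 579.15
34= 34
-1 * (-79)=79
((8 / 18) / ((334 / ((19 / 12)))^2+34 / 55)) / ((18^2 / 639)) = 1409705 / 71566399314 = 0.00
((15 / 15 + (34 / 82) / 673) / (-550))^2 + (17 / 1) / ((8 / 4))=323583926827 / 38068682450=8.50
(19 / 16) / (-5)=-19 / 80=-0.24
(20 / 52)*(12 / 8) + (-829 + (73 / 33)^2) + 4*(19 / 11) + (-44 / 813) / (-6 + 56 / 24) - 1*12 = -828.61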